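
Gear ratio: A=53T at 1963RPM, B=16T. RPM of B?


Gear ratio = 53:16 = 53:16
RPM_B = RPM_A × (teeth_A / teeth_B)
= 1963 × (53/16)
= 6502.4 RPM

6502.4 RPM


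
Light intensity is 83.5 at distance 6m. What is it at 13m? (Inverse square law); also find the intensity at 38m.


I₁d₁² = I₂d₂²
I at 13m = 83.5 × (6/13)² = 83.5 × 36/169 = 3006/169 ≈ 17.7870
I at 38m = 83.5 × (6/38)² = 83.5 × 36/1444 = 3006/1444 ≈ 2.0817
= 17.7870 and 2.0817

17.7870 and 2.0817


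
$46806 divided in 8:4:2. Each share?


Total parts = 8 + 4 + 2 = 14
Part 1: 46806 × 8/14 = 26746.29
Part 2: 46806 × 4/14 = 13373.14
Part 3: 46806 × 2/14 = 6686.57
= Part 1: $26746.29, Part 2: $13373.14, Part 3: $6686.57

Part 1: $26746.29, Part 2: $13373.14, Part 3: $6686.57


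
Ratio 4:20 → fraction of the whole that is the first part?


Total parts = 4 + 20 = 24
First part: 4/24 = 1/6
= 1/6

1/6


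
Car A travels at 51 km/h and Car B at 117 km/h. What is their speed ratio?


Ratio = 51:117
GCD = 3
Simplified = 17:39
Time ratio (same distance) = 39:17
Speed ratio = 17:39

17:39


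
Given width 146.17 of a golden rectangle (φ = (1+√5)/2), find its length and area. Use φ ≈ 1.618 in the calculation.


φ = (1 + √5) / 2 ≈ 1.618
Length = width × φ = 146.17 × 1.618 = 236.50306
≈ 236.50
Area = width × length = 146.17 × 236.50306 = 34569.6522802 ≈ 34569.65
= Length: 236.50, Area: 34569.65

Length: 236.50, Area: 34569.65


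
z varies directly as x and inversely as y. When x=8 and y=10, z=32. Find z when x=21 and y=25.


z = k·x/y
Solve for k using the known point: k = z·y/x = 32×10/8 = 320/8 = 40.0000
Now evaluate at x=21, y=25:
z = k × 21 / 25 = (320 × 21) / (8 × 25) = 6720/200
= 33.6000

33.6000


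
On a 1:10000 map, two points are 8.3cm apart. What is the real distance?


Real distance = map distance × scale
= 8.3cm × 10000
= 83000 cm = 830.0 m
= 0.830 km

0.830 km


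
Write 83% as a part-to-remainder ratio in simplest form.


83% means 83 parts out of 100; remainder = 17
Part : remainder = 83:17
GCD = 1
= 83:17

83:17


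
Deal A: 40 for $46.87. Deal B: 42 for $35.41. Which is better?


Deal A: $46.87/40 = $1.1718/unit
Deal B: $35.41/42 = $0.8431/unit
B is cheaper per unit
= Deal B

Deal B


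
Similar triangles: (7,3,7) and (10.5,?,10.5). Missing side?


Scale factor = 10.5/7 = 1.5
Missing side = 3 × 1.5
= 4.5

4.5


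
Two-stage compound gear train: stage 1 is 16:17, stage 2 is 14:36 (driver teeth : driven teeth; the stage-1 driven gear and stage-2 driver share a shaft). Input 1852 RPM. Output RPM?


Stage 1: RPM_B = RPM_A × t_A/t_B = 1852 × 16/17 = 29632/17 ≈ 1743.06
B and C share a shaft → RPM_C = RPM_B
Stage 2: RPM_D = RPM_C × t_C/t_D = RPM_A × (t_A×t_C)/(t_B×t_D)
Overall ratio = (16×14)/(17×36) = 224/612
RPM_D = 1852 × 224/612 = 414848/612
≈ 677.86 RPM

677.86 RPM


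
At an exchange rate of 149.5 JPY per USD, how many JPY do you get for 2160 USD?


Amount × rate = 2160 × 149.5
= 322920.00 JPY

322920.00 JPY


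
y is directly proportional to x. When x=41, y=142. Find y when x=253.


Direct proportion: y/x = constant
k = 142/41 ≈ 3.4634
y₂ = k × 253 = 142 × 253 / 41 = 35926/41
≈ 876.24

876.24


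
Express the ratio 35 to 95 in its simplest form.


GCD(35, 95) = 5
35/5 : 95/5
= 7:19

7:19


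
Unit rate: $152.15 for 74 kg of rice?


Unit rate = total / quantity
= 152.15 / 74
= $2.06 per unit

$2.06 per unit


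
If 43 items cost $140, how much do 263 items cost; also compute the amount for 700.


Direct proportion: y/x = constant
k = 140/43 ≈ 3.2558
y at x=263: k × 263 = 140 × 263 / 43 = 36820/43 ≈ 856.28
y at x=700: k × 700 = 140 × 700 / 43 = 98000/43 ≈ 2279.07
= 856.28 and 2279.07

856.28 and 2279.07


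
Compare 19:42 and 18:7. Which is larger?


19/42 = 0.4524
18/7 = 2.5714
0.4524 < 2.5714, so 19:42 is less
= 18:7

18:7


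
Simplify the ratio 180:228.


GCD(180, 228) = 12
180/12 : 228/12
= 15:19

15:19


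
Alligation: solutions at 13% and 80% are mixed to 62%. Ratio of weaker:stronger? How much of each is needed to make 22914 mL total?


Let x parts of 13% mix with y parts of 80%.
13x + 80y = 62(x + y)
13x + 80y = 62x + 62y
x(13 - 62) = y(62 - 80)
x/y = (80 - 62)/(62 - 13) = 18/49
Simplify: 18:49
Total parts = 67; one part = 22914/67 = 342.00 mL
13% solution: 18×342.00 = 6156.00 mL
80% solution: 49×342.00 = 16758.00 mL
= ratio 18:49; 6156.00 mL and 16758.00 mL

ratio 18:49; 6156.00 mL and 16758.00 mL


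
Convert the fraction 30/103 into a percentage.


Percentage = (part / whole) × 100
= (30 / 103) × 100
≈ 29.13%

29.13%


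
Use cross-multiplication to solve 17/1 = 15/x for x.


Cross multiply: 17 × x = 1 × 15
17x = 15
x = 15 / 17
= 0.88

0.88


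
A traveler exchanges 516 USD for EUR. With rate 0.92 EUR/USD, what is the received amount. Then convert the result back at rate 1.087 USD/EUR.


Amount × rate = 516 × 0.92 = 474.72 EUR
Round-trip: 474.72 × 1.087 = 516.02 USD
= 474.72 EUR, then 516.02 USD

474.72 EUR, then 516.02 USD


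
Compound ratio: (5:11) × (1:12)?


Compound ratio = (5×1) : (11×12)
= 5:132
GCD = 1
= 5:132

5:132


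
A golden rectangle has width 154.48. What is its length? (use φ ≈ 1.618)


φ = (1 + √5) / 2 ≈ 1.618
Length = width × φ = 154.48 × 1.618 = 249.94864
≈ 249.95

249.95


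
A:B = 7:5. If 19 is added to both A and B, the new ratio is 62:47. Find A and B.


Let A = 7k, B = 5k.
(7k + 19) / (5k + 19) = 62/47
Cross-multiply: 47(7k + 19) = 62(5k + 19)
329k + 893 = 310k + 1178
329k - 310k = 1178 - 893
19k = 285
k = 285/19 = 15
A = 7×15 = 105, B = 5×15 = 75
= A = 105, B = 75

A = 105, B = 75


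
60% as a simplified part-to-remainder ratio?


60% means 60 parts out of 100; remainder = 40
Part : remainder = 60:40
GCD = 20
= 3:2

3:2


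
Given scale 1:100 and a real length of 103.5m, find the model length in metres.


Model size = real / scale
= 103.5 / 100
= 1.0350 m

1.0350 m


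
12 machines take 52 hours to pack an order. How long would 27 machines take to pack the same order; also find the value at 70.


Inverse proportion: x × y = constant
k = 12 × 52 = 624
At x=27: k/27 = 23.11
At x=70: k/70 = 8.91
= 23.11 and 8.91

23.11 and 8.91


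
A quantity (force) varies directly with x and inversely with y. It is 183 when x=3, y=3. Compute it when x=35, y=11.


z = k·x/y
Solve for k using the known point: k = z·y/x = 183×3/3 = 549/3 = 183.0000
Now evaluate at x=35, y=11:
z = k × 35 / 11 = (549 × 35) / (3 × 11) = 19215/33
≈ 582.2727

582.2727


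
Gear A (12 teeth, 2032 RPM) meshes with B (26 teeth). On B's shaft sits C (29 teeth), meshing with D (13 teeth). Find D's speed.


Stage 1: RPM_B = RPM_A × t_A/t_B = 2032 × 12/26 = 24384/26 ≈ 937.85
B and C share a shaft → RPM_C = RPM_B
Stage 2: RPM_D = RPM_C × t_C/t_D = RPM_A × (t_A×t_C)/(t_B×t_D)
Overall ratio = (12×29)/(26×13) = 348/338
RPM_D = 2032 × 348/338 = 707136/338
≈ 2092.12 RPM

2092.12 RPM


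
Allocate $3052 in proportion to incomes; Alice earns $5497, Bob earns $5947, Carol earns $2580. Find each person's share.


Total income = 5497 + 5947 + 2580 = $14024
Alice: $3052 × 5497/14024 = $1196.30
Bob: $3052 × 5947/14024 = $1294.23
Carol: $3052 × 2580/14024 = $561.48
= Alice: $1196.30, Bob: $1294.23, Carol: $561.48

Alice: $1196.30, Bob: $1294.23, Carol: $561.48


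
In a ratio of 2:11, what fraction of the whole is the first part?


Total parts = 2 + 11 = 13
First part: 2/13 = 2/13
= 2/13

2/13


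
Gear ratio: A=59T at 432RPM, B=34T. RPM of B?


Gear ratio = 59:34 = 59:34
RPM_B = RPM_A × (teeth_A / teeth_B)
= 432 × (59/34)
= 749.6 RPM

749.6 RPM


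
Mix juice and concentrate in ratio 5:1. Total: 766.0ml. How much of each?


Total parts = 5 + 1 = 6
juice: 766.0 × 5/6 = 638.3ml
concentrate: 766.0 × 1/6 = 127.7ml
= 638.3ml and 127.7ml

638.3ml and 127.7ml


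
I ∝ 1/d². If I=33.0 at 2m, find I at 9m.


I₁d₁² = I₂d₂²
I₂ = I₁ × (d₁/d₂)²
= 33.0 × (2/9)²
= 33.0 × 4/81
= 132/81
≈ 1.6296

1.6296


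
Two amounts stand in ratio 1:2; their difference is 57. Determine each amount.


Let A = 1k, B = 2k.
2k - 1k = 57
1k = 57 → k = 57/1 = 57
A = 1×57 = 57, B = 2×57 = 114
= A = 57, B = 114

A = 57, B = 114


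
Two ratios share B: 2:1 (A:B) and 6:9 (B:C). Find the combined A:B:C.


Match B: multiply A:B by 6 → 12:6
Multiply B:C by 1 → 6:9
Combined: 12:6:9
GCD = 3
= 4:2:3

4:2:3


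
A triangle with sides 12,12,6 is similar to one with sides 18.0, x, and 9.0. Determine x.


Scale factor = 18.0/12 = 1.5
Missing side = 12 × 1.5
= 18.0

18.0


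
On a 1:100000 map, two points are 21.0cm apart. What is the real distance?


Real distance = map distance × scale
= 21.0cm × 100000
= 2100000 cm = 21000.0 m
= 21.000 km

21.000 km


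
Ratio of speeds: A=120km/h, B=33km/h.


Ratio = 120:33
GCD = 3
Simplified = 40:11
Time ratio (same distance) = 11:40
Speed ratio = 40:11

40:11


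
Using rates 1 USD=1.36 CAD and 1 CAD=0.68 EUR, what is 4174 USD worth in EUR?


Step 1: 4174 USD × 1.36 = 5676.64 CAD
Step 2: 5676.64 CAD × 0.68 = 3860.12 EUR
Implied rate USD→EUR = 1.36 × 0.68 = 0.9248
= 3860.12 EUR

3860.12 EUR


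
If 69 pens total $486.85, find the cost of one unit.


Unit rate = total / quantity
= 486.85 / 69
= $7.06 per unit

$7.06 per unit


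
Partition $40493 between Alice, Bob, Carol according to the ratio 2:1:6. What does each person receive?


Total parts = 2 + 1 + 6 = 9
Alice: 40493 × 2/9 = 8998.44
Bob: 40493 × 1/9 = 4499.22
Carol: 40493 × 6/9 = 26995.33
= Alice: $8998.44, Bob: $4499.22, Carol: $26995.33

Alice: $8998.44, Bob: $4499.22, Carol: $26995.33


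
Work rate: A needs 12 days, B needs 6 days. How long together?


Rate of A = 1/12 per day
Rate of B = 1/6 per day
Combined rate = 1/12 + 1/6 = 18/72 = 0.2500 per day
Days = 1 / combined rate = 72/18
= 4.00 days

4.00 days


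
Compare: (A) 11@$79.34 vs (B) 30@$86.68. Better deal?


Deal A: $79.34/11 = $7.2127/unit
Deal B: $86.68/30 = $2.8893/unit
B is cheaper per unit
= Deal B

Deal B


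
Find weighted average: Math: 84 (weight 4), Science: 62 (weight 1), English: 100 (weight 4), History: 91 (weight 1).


Numerator = 84×4 + 62×1 + 100×4 + 91×1
= 336 + 62 + 400 + 91
= 889
Total weight = 10
Weighted avg = 889/10
= 88.90

88.90


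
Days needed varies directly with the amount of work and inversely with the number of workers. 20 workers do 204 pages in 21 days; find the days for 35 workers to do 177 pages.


Days ∝ work / workers, so d₂ = d₁ × (m₁/m₂) × (w₂/w₁)
Workers factor (inverse): 20/35 ≈ 0.5714
Work factor (direct): 177/204 ≈ 0.8676
d₂ = 21 × 20/35 × 177/204 = (21 × 20 × 177) / (35 × 204) = 74340/7140
≈ 10.41 days

10.41 days


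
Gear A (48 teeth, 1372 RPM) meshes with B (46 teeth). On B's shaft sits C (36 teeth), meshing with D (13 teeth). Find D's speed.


Stage 1: RPM_B = RPM_A × t_A/t_B = 1372 × 48/46 = 65856/46 ≈ 1431.65
B and C share a shaft → RPM_C = RPM_B
Stage 2: RPM_D = RPM_C × t_C/t_D = RPM_A × (t_A×t_C)/(t_B×t_D)
Overall ratio = (48×36)/(46×13) = 1728/598
RPM_D = 1372 × 1728/598 = 2370816/598
≈ 3964.58 RPM

3964.58 RPM


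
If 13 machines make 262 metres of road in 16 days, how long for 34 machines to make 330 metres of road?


Days ∝ work / workers, so d₂ = d₁ × (m₁/m₂) × (w₂/w₁)
Workers factor (inverse): 13/34 ≈ 0.3824
Work factor (direct): 330/262 ≈ 1.2595
d₂ = 16 × 13/34 × 330/262 = (16 × 13 × 330) / (34 × 262) = 68640/8908
≈ 7.71 days

7.71 days


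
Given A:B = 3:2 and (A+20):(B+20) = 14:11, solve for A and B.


Let A = 3k, B = 2k.
(3k + 20) / (2k + 20) = 14/11
Cross-multiply: 11(3k + 20) = 14(2k + 20)
33k + 220 = 28k + 280
33k - 28k = 280 - 220
5k = 60
k = 60/5 = 12
A = 3×12 = 36, B = 2×12 = 24
= A = 36, B = 24

A = 36, B = 24


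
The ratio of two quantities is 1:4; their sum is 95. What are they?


Let A = 1k, B = 4k.
1k + 4k = 95
5k = 95 → k = 95/5 = 19
A = 1×19 = 19, B = 4×19 = 76
= A = 19, B = 76

A = 19, B = 76


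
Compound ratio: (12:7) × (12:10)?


Compound ratio = (12×12) : (7×10)
= 144:70
GCD = 2
= 72:35

72:35


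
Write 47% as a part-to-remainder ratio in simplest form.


47% means 47 parts out of 100; remainder = 53
Part : remainder = 47:53
GCD = 1
= 47:53

47:53


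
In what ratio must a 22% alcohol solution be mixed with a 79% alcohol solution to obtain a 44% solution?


Let x parts of 22% mix with y parts of 79%.
22x + 79y = 44(x + y)
22x + 79y = 44x + 44y
x(22 - 44) = y(44 - 79)
x/y = (79 - 44)/(44 - 22) = 35/22
Simplify: 35:22
= 35:22

35:22


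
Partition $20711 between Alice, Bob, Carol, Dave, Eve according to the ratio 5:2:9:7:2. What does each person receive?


Total parts = 5 + 2 + 9 + 7 + 2 = 25
Alice: 20711 × 5/25 = 4142.20
Bob: 20711 × 2/25 = 1656.88
Carol: 20711 × 9/25 = 7455.96
Dave: 20711 × 7/25 = 5799.08
Eve: 20711 × 2/25 = 1656.88
= Alice: $4142.20, Bob: $1656.88, Carol: $7455.96, Dave: $5799.08, Eve: $1656.88

Alice: $4142.20, Bob: $1656.88, Carol: $7455.96, Dave: $5799.08, Eve: $1656.88


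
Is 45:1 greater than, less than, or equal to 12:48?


45/1 = 45.0000
12/48 = 0.2500
45.0000 > 0.2500, so 45:1 is greater
= greater than

greater than


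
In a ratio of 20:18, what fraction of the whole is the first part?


Total parts = 20 + 18 = 38
First part: 20/38 = 10/19
= 10/19

10/19


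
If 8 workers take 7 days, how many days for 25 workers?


Inverse proportion: x × y = constant
k = 8 × 7 = 56
y₂ = k / 25 = 56 / 25
= 2.24

2.24


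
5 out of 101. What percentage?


Percentage = (part / whole) × 100
= (5 / 101) × 100
≈ 4.95%

4.95%


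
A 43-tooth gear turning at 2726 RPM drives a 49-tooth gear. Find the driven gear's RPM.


Gear ratio = 43:49 = 43:49
RPM_B = RPM_A × (teeth_A / teeth_B)
= 2726 × (43/49)
= 2392.2 RPM

2392.2 RPM


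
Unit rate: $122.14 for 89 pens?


Unit rate = total / quantity
= 122.14 / 89
= $1.37 per unit

$1.37 per unit


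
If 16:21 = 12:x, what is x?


Cross multiply: 16 × x = 21 × 12
16x = 252
x = 252 / 16
= 15.75

15.75


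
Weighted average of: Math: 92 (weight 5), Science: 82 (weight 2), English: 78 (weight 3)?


Numerator = 92×5 + 82×2 + 78×3
= 460 + 164 + 234
= 858
Total weight = 10
Weighted avg = 858/10
= 85.80

85.80


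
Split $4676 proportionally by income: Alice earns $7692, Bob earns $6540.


Total income = 7692 + 6540 = $14232
Alice: $4676 × 7692/14232 = $2527.25
Bob: $4676 × 6540/14232 = $2148.75
= Alice: $2527.25, Bob: $2148.75

Alice: $2527.25, Bob: $2148.75


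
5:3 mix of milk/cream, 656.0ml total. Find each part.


Total parts = 5 + 3 = 8
milk: 656.0 × 5/8 = 410.0ml
cream: 656.0 × 3/8 = 246.0ml
= 410.0ml and 246.0ml

410.0ml and 246.0ml


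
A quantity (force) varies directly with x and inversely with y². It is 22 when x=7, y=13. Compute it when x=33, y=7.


z = k·x/y²
Solve for k using the known point: k = z·y²/x = 22×169/7 = 3718/7 ≈ 531.1429
Now evaluate at x=33, y=7:
z = k × 33 / 49 = (3718 × 33) / (7 × 49) = 122694/343
≈ 357.7085

357.7085


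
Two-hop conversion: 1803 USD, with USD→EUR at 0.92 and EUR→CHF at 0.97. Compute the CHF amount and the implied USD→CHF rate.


Step 1: 1803 USD × 0.92 = 1658.76 EUR
Step 2: 1658.76 EUR × 0.97 = 1609.00 CHF
Implied rate USD→CHF = 0.92 × 0.97 = 0.8924
= 1609.00 CHF; implied rate 0.8924 CHF/USD

1609.00 CHF; implied rate 0.8924 CHF/USD


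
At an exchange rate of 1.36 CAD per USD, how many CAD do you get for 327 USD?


Amount × rate = 327 × 1.36
= 444.72 CAD

444.72 CAD


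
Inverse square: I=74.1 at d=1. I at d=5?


I₁d₁² = I₂d₂²
I₂ = I₁ × (d₁/d₂)²
= 74.1 × (1/5)²
= 74.1 × 1/25
= 74.1/25
= 2.9640

2.9640


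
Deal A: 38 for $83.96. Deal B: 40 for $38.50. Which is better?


Deal A: $83.96/38 = $2.2095/unit
Deal B: $38.50/40 = $0.9625/unit
B is cheaper per unit
= Deal B

Deal B


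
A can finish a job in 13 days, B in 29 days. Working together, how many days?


Rate of A = 1/13 per day
Rate of B = 1/29 per day
Combined rate = 1/13 + 1/29 = 42/377 ≈ 0.1114 per day
Days = 1 / combined rate = 377/42
≈ 8.98 days

8.98 days


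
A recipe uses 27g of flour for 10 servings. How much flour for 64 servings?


Direct proportion: y/x = constant
k = 27/10 = 2.7000
y₂ = k × 64 = 27 × 64 / 10 = 1728/10
= 172.80

172.80


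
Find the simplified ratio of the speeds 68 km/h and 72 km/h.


Ratio = 68:72
GCD = 4
Simplified = 17:18
Time ratio (same distance) = 18:17
Speed ratio = 17:18

17:18


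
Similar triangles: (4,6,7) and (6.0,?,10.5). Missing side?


Scale factor = 6.0/4 = 1.5
Missing side = 6 × 1.5
= 9.0

9.0


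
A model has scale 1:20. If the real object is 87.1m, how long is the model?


Model size = real / scale
= 87.1 / 20
= 4.3550 m

4.3550 m


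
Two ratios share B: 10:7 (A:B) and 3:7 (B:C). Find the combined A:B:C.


Match B: multiply A:B by 3 → 30:21
Multiply B:C by 7 → 21:49
Combined: 30:21:49
GCD = 1
= 30:21:49

30:21:49


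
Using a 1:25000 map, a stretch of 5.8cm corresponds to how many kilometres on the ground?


Real distance = map distance × scale
= 5.8cm × 25000
= 145000 cm = 1450.0 m
= 1.450 km

1.450 km


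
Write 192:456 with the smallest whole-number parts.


GCD(192, 456) = 24
192/24 : 456/24
= 8:19

8:19


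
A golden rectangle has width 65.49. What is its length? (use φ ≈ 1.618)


φ = (1 + √5) / 2 ≈ 1.618
Length = width × φ = 65.49 × 1.618 = 105.96282
≈ 105.96

105.96


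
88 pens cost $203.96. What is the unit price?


Unit rate = total / quantity
= 203.96 / 88
= $2.32 per unit

$2.32 per unit


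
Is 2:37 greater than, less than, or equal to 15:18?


2/37 = 0.0541
15/18 = 0.8333
0.0541 < 0.8333, so 2:37 is less
= less than

less than


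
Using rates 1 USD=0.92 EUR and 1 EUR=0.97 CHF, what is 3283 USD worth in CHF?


Step 1: 3283 USD × 0.92 = 3020.36 EUR
Step 2: 3020.36 EUR × 0.97 = 2929.75 CHF
Implied rate USD→CHF = 0.92 × 0.97 = 0.8924
= 2929.75 CHF

2929.75 CHF


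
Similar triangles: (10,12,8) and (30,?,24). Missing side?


Scale factor = 30/10 = 3
Missing side = 12 × 3
= 36.0

36.0


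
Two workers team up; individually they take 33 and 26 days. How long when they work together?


Rate of A = 1/33 per day
Rate of B = 1/26 per day
Combined rate = 1/33 + 1/26 = 59/858 ≈ 0.0688 per day
Days = 1 / combined rate = 858/59
≈ 14.54 days

14.54 days


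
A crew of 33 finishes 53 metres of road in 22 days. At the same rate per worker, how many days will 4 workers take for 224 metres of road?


Days ∝ work / workers, so d₂ = d₁ × (m₁/m₂) × (w₂/w₁)
Workers factor (inverse): 33/4 = 8.2500
Work factor (direct): 224/53 ≈ 4.2264
d₂ = 22 × 33/4 × 224/53 = (22 × 33 × 224) / (4 × 53) = 162624/212
≈ 767.09 days

767.09 days


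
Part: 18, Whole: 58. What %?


Percentage = (part / whole) × 100
= (18 / 58) × 100
≈ 31.03%

31.03%


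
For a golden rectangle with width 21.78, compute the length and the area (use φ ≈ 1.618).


φ = (1 + √5) / 2 ≈ 1.618
Length = width × φ = 21.78 × 1.618 = 35.24004
≈ 35.24
Area = width × length = 21.78 × 35.24004 = 767.5280712 ≈ 767.53
= Length: 35.24, Area: 767.53

Length: 35.24, Area: 767.53


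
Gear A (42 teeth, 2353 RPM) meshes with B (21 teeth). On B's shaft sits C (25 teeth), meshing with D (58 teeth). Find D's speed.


Stage 1: RPM_B = RPM_A × t_A/t_B = 2353 × 42/21 = 98826/21 = 4706.00
B and C share a shaft → RPM_C = RPM_B
Stage 2: RPM_D = RPM_C × t_C/t_D = RPM_A × (t_A×t_C)/(t_B×t_D)
Overall ratio = (42×25)/(21×58) = 1050/1218
RPM_D = 2353 × 1050/1218 = 2470650/1218
≈ 2028.45 RPM

2028.45 RPM


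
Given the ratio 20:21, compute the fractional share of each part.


Total parts = 20 + 21 = 41
First part: 20/41 = 20/41
Second part: 21/41 = 21/41
= 20/41 and 21/41

20/41 and 21/41


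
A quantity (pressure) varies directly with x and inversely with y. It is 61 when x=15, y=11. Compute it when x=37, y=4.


z = k·x/y
Solve for k using the known point: k = z·y/x = 61×11/15 = 671/15 ≈ 44.7333
Now evaluate at x=37, y=4:
z = k × 37 / 4 = (671 × 37) / (15 × 4) = 24827/60
≈ 413.7833

413.7833


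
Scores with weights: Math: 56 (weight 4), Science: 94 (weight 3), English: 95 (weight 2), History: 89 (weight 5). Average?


Numerator = 56×4 + 94×3 + 95×2 + 89×5
= 224 + 282 + 190 + 445
= 1141
Total weight = 14
Weighted avg = 1141/14
= 81.50

81.50


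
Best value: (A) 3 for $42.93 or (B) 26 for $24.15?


Deal A: $42.93/3 = $14.3100/unit
Deal B: $24.15/26 = $0.9288/unit
B is cheaper per unit
= Deal B

Deal B


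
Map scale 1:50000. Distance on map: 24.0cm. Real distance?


Real distance = map distance × scale
= 24.0cm × 50000
= 1200000 cm = 12000.0 m
= 12.000 km

12.000 km


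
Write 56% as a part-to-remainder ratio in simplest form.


56% means 56 parts out of 100; remainder = 44
Part : remainder = 56:44
GCD = 4
= 14:11

14:11


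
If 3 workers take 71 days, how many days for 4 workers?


Inverse proportion: x × y = constant
k = 3 × 71 = 213
y₂ = k / 4 = 213 / 4
= 53.25

53.25


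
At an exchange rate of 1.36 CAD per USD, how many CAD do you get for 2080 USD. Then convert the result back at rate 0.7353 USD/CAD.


Amount × rate = 2080 × 1.36 = 2828.80 CAD
Round-trip: 2828.80 × 0.7353 = 2080.02 USD
= 2828.80 CAD, then 2080.02 USD

2828.80 CAD, then 2080.02 USD


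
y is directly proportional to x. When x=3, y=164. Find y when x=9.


Direct proportion: y/x = constant
k = 164/3 ≈ 54.6667
y₂ = k × 9 = 164 × 9 / 3 = 1476/3
= 492.00

492.00


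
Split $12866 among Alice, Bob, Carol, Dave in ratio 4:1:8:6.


Total parts = 4 + 1 + 8 + 6 = 19
Alice: 12866 × 4/19 = 2708.63
Bob: 12866 × 1/19 = 677.16
Carol: 12866 × 8/19 = 5417.26
Dave: 12866 × 6/19 = 4062.95
= Alice: $2708.63, Bob: $677.16, Carol: $5417.26, Dave: $4062.95

Alice: $2708.63, Bob: $677.16, Carol: $5417.26, Dave: $4062.95


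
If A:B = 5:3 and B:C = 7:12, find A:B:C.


Match B: multiply A:B by 7 → 35:21
Multiply B:C by 3 → 21:36
Combined: 35:21:36
GCD = 1
= 35:21:36

35:21:36


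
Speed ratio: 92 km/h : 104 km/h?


Ratio = 92:104
GCD = 4
Simplified = 23:26
Time ratio (same distance) = 26:23
Speed ratio = 23:26

23:26


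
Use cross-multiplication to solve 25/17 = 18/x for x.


Cross multiply: 25 × x = 17 × 18
25x = 306
x = 306 / 25
= 12.24

12.24


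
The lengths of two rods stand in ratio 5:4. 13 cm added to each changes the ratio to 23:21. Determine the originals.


Let A = 5k, B = 4k.
(5k + 13) / (4k + 13) = 23/21
Cross-multiply: 21(5k + 13) = 23(4k + 13)
105k + 273 = 92k + 299
105k - 92k = 299 - 273
13k = 26
k = 26/13 = 2
A = 5×2 = 10, B = 4×2 = 8
= A = 10, B = 8

A = 10, B = 8


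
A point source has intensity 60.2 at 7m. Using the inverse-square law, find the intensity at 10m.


I₁d₁² = I₂d₂²
I₂ = I₁ × (d₁/d₂)²
= 60.2 × (7/10)²
= 60.2 × 49/100
= 2949.8/100
= 29.4980

29.4980


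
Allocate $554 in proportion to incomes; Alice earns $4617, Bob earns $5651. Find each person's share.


Total income = 4617 + 5651 = $10268
Alice: $554 × 4617/10268 = $249.11
Bob: $554 × 5651/10268 = $304.89
= Alice: $249.11, Bob: $304.89

Alice: $249.11, Bob: $304.89


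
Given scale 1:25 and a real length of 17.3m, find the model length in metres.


Model size = real / scale
= 17.3 / 25
= 0.6920 m

0.6920 m


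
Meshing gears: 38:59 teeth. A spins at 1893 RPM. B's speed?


Gear ratio = 38:59 = 38:59
RPM_B = RPM_A × (teeth_A / teeth_B)
= 1893 × (38/59)
= 1219.2 RPM

1219.2 RPM


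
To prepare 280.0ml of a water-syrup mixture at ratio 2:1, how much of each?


Total parts = 2 + 1 = 3
water: 280.0 × 2/3 = 186.7ml
syrup: 280.0 × 1/3 = 93.3ml
= 186.7ml and 93.3ml

186.7ml and 93.3ml


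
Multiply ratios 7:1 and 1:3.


Compound ratio = (7×1) : (1×3)
= 7:3
GCD = 1
= 7:3

7:3


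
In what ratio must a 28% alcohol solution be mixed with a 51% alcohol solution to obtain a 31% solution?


Let x parts of 28% mix with y parts of 51%.
28x + 51y = 31(x + y)
28x + 51y = 31x + 31y
x(28 - 31) = y(31 - 51)
x/y = (51 - 31)/(31 - 28) = 20/3
Simplify: 20:3
= 20:3

20:3


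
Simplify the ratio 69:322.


GCD(69, 322) = 23
69/23 : 322/23
= 3:14

3:14


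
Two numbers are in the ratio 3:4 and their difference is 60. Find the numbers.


Let A = 3k, B = 4k.
4k - 3k = 60
1k = 60 → k = 60/1 = 60
A = 3×60 = 180, B = 4×60 = 240
= A = 180, B = 240

A = 180, B = 240


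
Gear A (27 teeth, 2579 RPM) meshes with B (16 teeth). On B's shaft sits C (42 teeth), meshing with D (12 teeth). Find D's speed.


Stage 1: RPM_B = RPM_A × t_A/t_B = 2579 × 27/16 = 69633/16 ≈ 4352.06
B and C share a shaft → RPM_C = RPM_B
Stage 2: RPM_D = RPM_C × t_C/t_D = RPM_A × (t_A×t_C)/(t_B×t_D)
Overall ratio = (27×42)/(16×12) = 1134/192
RPM_D = 2579 × 1134/192 = 2924586/192
≈ 15232.22 RPM

15232.22 RPM


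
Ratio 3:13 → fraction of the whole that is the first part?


Total parts = 3 + 13 = 16
First part: 3/16 = 3/16
= 3/16

3/16


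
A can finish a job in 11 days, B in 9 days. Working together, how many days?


Rate of A = 1/11 per day
Rate of B = 1/9 per day
Combined rate = 1/11 + 1/9 = 20/99 ≈ 0.2020 per day
Days = 1 / combined rate = 99/20
= 4.95 days

4.95 days


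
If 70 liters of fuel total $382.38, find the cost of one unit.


Unit rate = total / quantity
= 382.38 / 70
= $5.46 per unit

$5.46 per unit


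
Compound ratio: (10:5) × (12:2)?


Compound ratio = (10×12) : (5×2)
= 120:10
GCD = 10
= 12:1

12:1


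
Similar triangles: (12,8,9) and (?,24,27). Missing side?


Scale factor = 24/8 = 3
Missing side = 12 × 3
= 36.0

36.0


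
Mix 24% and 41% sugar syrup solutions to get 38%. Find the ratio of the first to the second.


Let x parts of 24% mix with y parts of 41%.
24x + 41y = 38(x + y)
24x + 41y = 38x + 38y
x(24 - 38) = y(38 - 41)
x/y = (41 - 38)/(38 - 24) = 3/14
Simplify: 3:14
= 3:14

3:14


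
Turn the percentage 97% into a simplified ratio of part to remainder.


97% means 97 parts out of 100; remainder = 3
Part : remainder = 97:3
GCD = 1
= 97:3

97:3


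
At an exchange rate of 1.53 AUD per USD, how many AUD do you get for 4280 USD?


Amount × rate = 4280 × 1.53
= 6548.40 AUD

6548.40 AUD


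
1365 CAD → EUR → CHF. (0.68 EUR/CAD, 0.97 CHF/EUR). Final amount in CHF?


Step 1: 1365 CAD × 0.68 = 928.20 EUR
Step 2: 928.20 EUR × 0.97 = 900.35 CHF
Implied rate CAD→CHF = 0.68 × 0.97 = 0.6596
= 900.35 CHF

900.35 CHF


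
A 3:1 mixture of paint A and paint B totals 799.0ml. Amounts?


Total parts = 3 + 1 = 4
paint A: 799.0 × 3/4 = 599.3ml
paint B: 799.0 × 1/4 = 199.8ml
= 599.3ml and 199.8ml

599.3ml and 199.8ml


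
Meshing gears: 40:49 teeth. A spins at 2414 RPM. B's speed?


Gear ratio = 40:49 = 40:49
RPM_B = RPM_A × (teeth_A / teeth_B)
= 2414 × (40/49)
= 1970.6 RPM

1970.6 RPM


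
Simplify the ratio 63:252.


GCD(63, 252) = 63
63/63 : 252/63
= 1:4

1:4


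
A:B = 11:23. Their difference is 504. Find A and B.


Let A = 11k, B = 23k.
23k - 11k = 504
12k = 504 → k = 504/12 = 42
A = 11×42 = 462, B = 23×42 = 966
= A = 462, B = 966

A = 462, B = 966


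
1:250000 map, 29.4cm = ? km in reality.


Real distance = map distance × scale
= 29.4cm × 250000
= 7350000 cm = 73500.0 m
= 73.500 km

73.500 km


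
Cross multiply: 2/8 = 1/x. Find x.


Cross multiply: 2 × x = 8 × 1
2x = 8
x = 8 / 2
= 4.00

4.00


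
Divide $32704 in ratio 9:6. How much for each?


Total parts = 9 + 6 = 15
Part 1: 32704 × 9/15 = 19622.40
Part 2: 32704 × 6/15 = 13081.60
= Part 1: $19622.40, Part 2: $13081.60

Part 1: $19622.40, Part 2: $13081.60


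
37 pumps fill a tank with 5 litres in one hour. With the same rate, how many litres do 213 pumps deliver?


Direct proportion: y/x = constant
k = 5/37 ≈ 0.1351
y₂ = k × 213 = 5 × 213 / 37 = 1065/37
≈ 28.78

28.78


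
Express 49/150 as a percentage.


Percentage = (part / whole) × 100
= (49 / 150) × 100
≈ 32.67%

32.67%


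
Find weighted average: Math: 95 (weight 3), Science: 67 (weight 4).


Numerator = 95×3 + 67×4
= 285 + 268
= 553
Total weight = 7
Weighted avg = 553/7
= 79.00

79.00


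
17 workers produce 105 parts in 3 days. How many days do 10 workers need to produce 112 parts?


Days ∝ work / workers, so d₂ = d₁ × (m₁/m₂) × (w₂/w₁)
Workers factor (inverse): 17/10 = 1.7000
Work factor (direct): 112/105 ≈ 1.0667
d₂ = 3 × 17/10 × 112/105 = (3 × 17 × 112) / (10 × 105) = 5712/1050
= 5.44 days

5.44 days


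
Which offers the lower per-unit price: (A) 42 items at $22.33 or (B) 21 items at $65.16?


Deal A: $22.33/42 = $0.5317/unit
Deal B: $65.16/21 = $3.1029/unit
A is cheaper per unit
= Deal A

Deal A


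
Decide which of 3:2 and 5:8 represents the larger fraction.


3/2 = 1.5000
5/8 = 0.6250
1.5000 > 0.6250, so 3:2 is greater
= 3:2

3:2


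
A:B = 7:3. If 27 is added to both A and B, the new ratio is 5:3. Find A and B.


Let A = 7k, B = 3k.
(7k + 27) / (3k + 27) = 5/3
Cross-multiply: 3(7k + 27) = 5(3k + 27)
21k + 81 = 15k + 135
21k - 15k = 135 - 81
6k = 54
k = 54/6 = 9
A = 7×9 = 63, B = 3×9 = 27
= A = 63, B = 27

A = 63, B = 27


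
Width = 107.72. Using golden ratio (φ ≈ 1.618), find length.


φ = (1 + √5) / 2 ≈ 1.618
Length = width × φ = 107.72 × 1.618 = 174.29096
≈ 174.29

174.29


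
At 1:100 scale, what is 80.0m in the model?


Model size = real / scale
= 80.0 / 100
= 0.8000 m

0.8000 m


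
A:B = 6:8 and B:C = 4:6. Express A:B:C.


Match B: multiply A:B by 4 → 24:32
Multiply B:C by 8 → 32:48
Combined: 24:32:48
GCD = 8
= 3:4:6

3:4:6


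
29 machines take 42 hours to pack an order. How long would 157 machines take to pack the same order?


Inverse proportion: x × y = constant
k = 29 × 42 = 1218
y₂ = k / 157 = 1218 / 157
= 7.76

7.76


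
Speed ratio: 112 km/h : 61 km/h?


Ratio = 112:61
GCD = 1
Simplified = 112:61
Time ratio (same distance) = 61:112
Speed ratio = 112:61

112:61


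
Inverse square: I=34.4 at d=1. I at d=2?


I₁d₁² = I₂d₂²
I₂ = I₁ × (d₁/d₂)²
= 34.4 × (1/2)²
= 34.4 × 1/4
= 34.4/4
= 8.6000

8.6000


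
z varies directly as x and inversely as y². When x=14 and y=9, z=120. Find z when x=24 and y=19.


z = k·x/y²
Solve for k using the known point: k = z·y²/x = 120×81/14 = 9720/14 ≈ 694.2857
Now evaluate at x=24, y=19:
z = k × 24 / 361 = (9720 × 24) / (14 × 361) = 233280/5054
≈ 46.1575

46.1575


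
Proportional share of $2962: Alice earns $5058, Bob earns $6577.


Total income = 5058 + 6577 = $11635
Alice: $2962 × 5058/11635 = $1287.65
Bob: $2962 × 6577/11635 = $1674.35
= Alice: $1287.65, Bob: $1674.35

Alice: $1287.65, Bob: $1674.35


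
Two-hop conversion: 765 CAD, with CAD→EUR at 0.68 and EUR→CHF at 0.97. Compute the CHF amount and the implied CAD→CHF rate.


Step 1: 765 CAD × 0.68 = 520.20 EUR
Step 2: 520.20 EUR × 0.97 = 504.59 CHF
Implied rate CAD→CHF = 0.68 × 0.97 = 0.6596
= 504.59 CHF; implied rate 0.6596 CHF/CAD

504.59 CHF; implied rate 0.6596 CHF/CAD


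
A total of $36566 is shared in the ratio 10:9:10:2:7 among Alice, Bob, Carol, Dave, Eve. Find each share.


Total parts = 10 + 9 + 10 + 2 + 7 = 38
Alice: 36566 × 10/38 = 9622.63
Bob: 36566 × 9/38 = 8660.37
Carol: 36566 × 10/38 = 9622.63
Dave: 36566 × 2/38 = 1924.53
Eve: 36566 × 7/38 = 6735.84
= Alice: $9622.63, Bob: $8660.37, Carol: $9622.63, Dave: $1924.53, Eve: $6735.84

Alice: $9622.63, Bob: $8660.37, Carol: $9622.63, Dave: $1924.53, Eve: $6735.84


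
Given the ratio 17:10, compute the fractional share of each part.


Total parts = 17 + 10 = 27
First part: 17/27 = 17/27
Second part: 10/27 = 10/27
= 17/27 and 10/27

17/27 and 10/27


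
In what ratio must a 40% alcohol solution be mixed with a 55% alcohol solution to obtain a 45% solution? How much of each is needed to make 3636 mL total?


Let x parts of 40% mix with y parts of 55%.
40x + 55y = 45(x + y)
40x + 55y = 45x + 45y
x(40 - 45) = y(45 - 55)
x/y = (55 - 45)/(45 - 40) = 10/5
Simplify: 2:1
Total parts = 3; one part = 3636/3 = 1212.00 mL
40% solution: 2×1212.00 = 2424.00 mL
55% solution: 1×1212.00 = 1212.00 mL
= ratio 2:1; 2424.00 mL and 1212.00 mL

ratio 2:1; 2424.00 mL and 1212.00 mL


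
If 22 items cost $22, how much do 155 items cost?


Direct proportion: y/x = constant
k = 22/22 = 1.0000
y₂ = k × 155 = 22 × 155 / 22 = 3410/22
= 155.00

155.00


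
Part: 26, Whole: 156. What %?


Percentage = (part / whole) × 100
= (26 / 156) × 100
≈ 16.67%

16.67%


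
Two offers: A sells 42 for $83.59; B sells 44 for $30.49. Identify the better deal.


Deal A: $83.59/42 = $1.9902/unit
Deal B: $30.49/44 = $0.6930/unit
B is cheaper per unit
= Deal B

Deal B


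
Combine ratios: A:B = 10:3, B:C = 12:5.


Match B: multiply A:B by 12 → 120:36
Multiply B:C by 3 → 36:15
Combined: 120:36:15
GCD = 3
= 40:12:5

40:12:5


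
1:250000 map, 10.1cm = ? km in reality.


Real distance = map distance × scale
= 10.1cm × 250000
= 2525000 cm = 25250.0 m
= 25.250 km

25.250 km


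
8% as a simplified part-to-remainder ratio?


8% means 8 parts out of 100; remainder = 92
Part : remainder = 8:92
GCD = 4
= 2:23

2:23


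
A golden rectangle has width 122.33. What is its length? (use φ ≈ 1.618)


φ = (1 + √5) / 2 ≈ 1.618
Length = width × φ = 122.33 × 1.618 = 197.92994
≈ 197.93

197.93


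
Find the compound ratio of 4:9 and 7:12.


Compound ratio = (4×7) : (9×12)
= 28:108
GCD = 4
= 7:27

7:27


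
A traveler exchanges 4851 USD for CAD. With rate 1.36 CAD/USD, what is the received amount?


Amount × rate = 4851 × 1.36
= 6597.36 CAD

6597.36 CAD


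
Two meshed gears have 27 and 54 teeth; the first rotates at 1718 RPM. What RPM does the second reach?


Gear ratio = 27:54 = 1:2
RPM_B = RPM_A × (teeth_A / teeth_B)
= 1718 × (27/54)
= 859.0 RPM

859.0 RPM


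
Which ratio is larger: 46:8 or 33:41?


46/8 = 5.7500
33/41 = 0.8049
5.7500 > 0.8049, so 46:8 is greater
= 46:8

46:8


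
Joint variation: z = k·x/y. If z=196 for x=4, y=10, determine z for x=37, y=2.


z = k·x/y
Solve for k using the known point: k = z·y/x = 196×10/4 = 1960/4 = 490.0000
Now evaluate at x=37, y=2:
z = k × 37 / 2 = (1960 × 37) / (4 × 2) = 72520/8
= 9065.0000

9065.0000


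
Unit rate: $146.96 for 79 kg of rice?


Unit rate = total / quantity
= 146.96 / 79
= $1.86 per unit

$1.86 per unit


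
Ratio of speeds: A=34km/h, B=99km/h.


Ratio = 34:99
GCD = 1
Simplified = 34:99
Time ratio (same distance) = 99:34
Speed ratio = 34:99

34:99


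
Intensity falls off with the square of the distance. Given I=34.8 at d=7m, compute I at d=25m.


I₁d₁² = I₂d₂²
I₂ = I₁ × (d₁/d₂)²
= 34.8 × (7/25)²
= 34.8 × 49/625
= 1705.2/625
≈ 2.7283

2.7283


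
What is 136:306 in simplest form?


GCD(136, 306) = 34
136/34 : 306/34
= 4:9

4:9


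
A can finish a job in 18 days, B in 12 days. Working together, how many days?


Rate of A = 1/18 per day
Rate of B = 1/12 per day
Combined rate = 1/18 + 1/12 = 30/216 ≈ 0.1389 per day
Days = 1 / combined rate = 216/30
= 7.20 days

7.20 days


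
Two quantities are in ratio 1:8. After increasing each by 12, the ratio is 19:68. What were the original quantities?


Let A = 1k, B = 8k.
(1k + 12) / (8k + 12) = 19/68
Cross-multiply: 68(1k + 12) = 19(8k + 12)
68k + 816 = 152k + 228
68k - 152k = 228 - 816
-84k = -588
k = -588/-84 = 7
A = 1×7 = 7, B = 8×7 = 56
= A = 7, B = 56

A = 7, B = 56


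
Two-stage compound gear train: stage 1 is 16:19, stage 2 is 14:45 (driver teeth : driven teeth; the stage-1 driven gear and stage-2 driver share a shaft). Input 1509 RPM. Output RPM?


Stage 1: RPM_B = RPM_A × t_A/t_B = 1509 × 16/19 = 24144/19 ≈ 1270.74
B and C share a shaft → RPM_C = RPM_B
Stage 2: RPM_D = RPM_C × t_C/t_D = RPM_A × (t_A×t_C)/(t_B×t_D)
Overall ratio = (16×14)/(19×45) = 224/855
RPM_D = 1509 × 224/855 = 338016/855
≈ 395.34 RPM

395.34 RPM


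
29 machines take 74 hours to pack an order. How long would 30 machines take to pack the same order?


Inverse proportion: x × y = constant
k = 29 × 74 = 2146
y₂ = k / 30 = 2146 / 30
= 71.53

71.53


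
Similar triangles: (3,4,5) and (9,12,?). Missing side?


Scale factor = 9/3 = 3
Missing side = 5 × 3
= 15.0

15.0


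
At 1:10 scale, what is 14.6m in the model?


Model size = real / scale
= 14.6 / 10
= 1.4600 m

1.4600 m


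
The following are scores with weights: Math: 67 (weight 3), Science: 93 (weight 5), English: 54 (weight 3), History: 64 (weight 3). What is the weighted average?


Numerator = 67×3 + 93×5 + 54×3 + 64×3
= 201 + 465 + 162 + 192
= 1020
Total weight = 14
Weighted avg = 1020/14
= 72.86

72.86


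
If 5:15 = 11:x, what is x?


Cross multiply: 5 × x = 15 × 11
5x = 165
x = 165 / 5
= 33.00

33.00


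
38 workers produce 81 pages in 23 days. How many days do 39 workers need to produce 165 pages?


Days ∝ work / workers, so d₂ = d₁ × (m₁/m₂) × (w₂/w₁)
Workers factor (inverse): 38/39 ≈ 0.9744
Work factor (direct): 165/81 ≈ 2.0370
d₂ = 23 × 38/39 × 165/81 = (23 × 38 × 165) / (39 × 81) = 144210/3159
≈ 45.65 days

45.65 days


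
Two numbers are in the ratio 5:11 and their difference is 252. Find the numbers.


Let A = 5k, B = 11k.
11k - 5k = 252
6k = 252 → k = 252/6 = 42
A = 5×42 = 210, B = 11×42 = 462
= A = 210, B = 462

A = 210, B = 462


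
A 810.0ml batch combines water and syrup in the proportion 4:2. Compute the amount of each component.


Total parts = 4 + 2 = 6
water: 810.0 × 4/6 = 540.0ml
syrup: 810.0 × 2/6 = 270.0ml
= 540.0ml and 270.0ml

540.0ml and 270.0ml


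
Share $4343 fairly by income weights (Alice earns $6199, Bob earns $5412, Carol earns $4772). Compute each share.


Total income = 6199 + 5412 + 4772 = $16383
Alice: $4343 × 6199/16383 = $1643.30
Bob: $4343 × 5412/16383 = $1434.68
Carol: $4343 × 4772/16383 = $1265.02
= Alice: $1643.30, Bob: $1434.68, Carol: $1265.02

Alice: $1643.30, Bob: $1434.68, Carol: $1265.02


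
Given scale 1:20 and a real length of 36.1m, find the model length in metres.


Model size = real / scale
= 36.1 / 20
= 1.8050 m

1.8050 m


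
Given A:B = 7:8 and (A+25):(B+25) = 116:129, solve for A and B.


Let A = 7k, B = 8k.
(7k + 25) / (8k + 25) = 116/129
Cross-multiply: 129(7k + 25) = 116(8k + 25)
903k + 3225 = 928k + 2900
903k - 928k = 2900 - 3225
-25k = -325
k = -325/-25 = 13
A = 7×13 = 91, B = 8×13 = 104
= A = 91, B = 104

A = 91, B = 104


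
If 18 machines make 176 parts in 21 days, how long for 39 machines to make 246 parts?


Days ∝ work / workers, so d₂ = d₁ × (m₁/m₂) × (w₂/w₁)
Workers factor (inverse): 18/39 ≈ 0.4615
Work factor (direct): 246/176 ≈ 1.3977
d₂ = 21 × 18/39 × 246/176 = (21 × 18 × 246) / (39 × 176) = 92988/6864
≈ 13.55 days

13.55 days


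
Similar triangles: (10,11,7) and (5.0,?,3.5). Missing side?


Scale factor = 5.0/10 = 0.5
Missing side = 11 × 0.5
= 5.5

5.5


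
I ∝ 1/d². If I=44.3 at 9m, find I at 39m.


I₁d₁² = I₂d₂²
I₂ = I₁ × (d₁/d₂)²
= 44.3 × (9/39)²
= 44.3 × 81/1521
= 3588.3/1521
≈ 2.3592

2.3592
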